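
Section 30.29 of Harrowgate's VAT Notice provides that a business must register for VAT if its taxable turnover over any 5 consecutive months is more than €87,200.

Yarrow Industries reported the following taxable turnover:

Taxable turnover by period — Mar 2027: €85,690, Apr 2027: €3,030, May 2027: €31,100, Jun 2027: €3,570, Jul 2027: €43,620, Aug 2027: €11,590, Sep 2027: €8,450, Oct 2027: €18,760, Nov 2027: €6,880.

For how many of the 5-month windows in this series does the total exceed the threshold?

Mar 2027–Jul 2027: €85,690 + €3,030 + €31,100 + €3,570 + €43,620 = €167,010 (over)
Apr 2027–Aug 2027: €3,030 + €31,100 + €3,570 + €43,620 + €11,590 = €92,910 (over)
May 2027–Sep 2027: €31,100 + €3,570 + €43,620 + €11,590 + €8,450 = €98,330 (over)
Jun 2027–Oct 2027: €3,570 + €43,620 + €11,590 + €8,450 + €18,760 = €85,990 (under)
Jul 2027–Nov 2027: €43,620 + €11,590 + €8,450 + €18,760 + €6,880 = €89,300 (over)
4 windows exceed the threshold.

4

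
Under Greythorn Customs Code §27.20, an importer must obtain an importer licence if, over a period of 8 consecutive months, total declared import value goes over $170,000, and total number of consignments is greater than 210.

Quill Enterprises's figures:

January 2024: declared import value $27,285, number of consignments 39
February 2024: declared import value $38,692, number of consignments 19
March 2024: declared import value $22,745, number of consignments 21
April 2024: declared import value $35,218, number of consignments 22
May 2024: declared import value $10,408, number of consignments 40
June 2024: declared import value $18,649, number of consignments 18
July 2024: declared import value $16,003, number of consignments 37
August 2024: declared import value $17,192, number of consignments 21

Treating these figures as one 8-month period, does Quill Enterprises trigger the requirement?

Total declared import value: $27,285 + $38,692 + $22,745 + $35,218 + $10,408 + $18,649 + $16,003 + $17,192 = $186,192 (> $170,000).
Total number of consignments: 39 + 19 + 21 + 22 + 40 + 18 + 37 + 21 = 217 (> 210).
The test is 'and': both thresholds are exceeded.

Yes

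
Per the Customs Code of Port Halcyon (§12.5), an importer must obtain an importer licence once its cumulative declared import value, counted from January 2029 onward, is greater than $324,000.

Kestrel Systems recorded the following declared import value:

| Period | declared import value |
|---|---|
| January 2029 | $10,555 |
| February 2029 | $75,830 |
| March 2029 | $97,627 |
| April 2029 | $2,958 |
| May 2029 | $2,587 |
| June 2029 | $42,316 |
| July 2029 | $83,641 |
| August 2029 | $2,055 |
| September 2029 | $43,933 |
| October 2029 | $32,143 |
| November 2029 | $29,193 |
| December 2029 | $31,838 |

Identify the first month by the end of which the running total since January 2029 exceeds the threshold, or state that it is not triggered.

September 2029

Through January 2029: $10,555
Through February 2029: $86,385
Through March 2029: $184,012
Through April 2029: $186,970
Through May 2029: $189,557
Through June 2029: $231,873
Through July 2029: $315,514
Through August 2029: $317,569
Through September 2029: $361,502 ← exceeds threshold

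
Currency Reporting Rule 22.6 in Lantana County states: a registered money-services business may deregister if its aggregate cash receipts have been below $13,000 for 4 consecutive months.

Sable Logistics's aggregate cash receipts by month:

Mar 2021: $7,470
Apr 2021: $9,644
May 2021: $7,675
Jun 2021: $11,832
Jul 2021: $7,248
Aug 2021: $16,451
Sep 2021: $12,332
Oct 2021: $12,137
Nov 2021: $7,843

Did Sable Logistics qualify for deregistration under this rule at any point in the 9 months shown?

Yes

Months below $13,000: Mar 2021, Apr 2021, May 2021, Jun 2021, Jul 2021, Sep 2021, Oct 2021, Nov 2021.
Longest run of consecutive months below the threshold: 5.
5 ≥ 4, so Sable Logistics became eligible.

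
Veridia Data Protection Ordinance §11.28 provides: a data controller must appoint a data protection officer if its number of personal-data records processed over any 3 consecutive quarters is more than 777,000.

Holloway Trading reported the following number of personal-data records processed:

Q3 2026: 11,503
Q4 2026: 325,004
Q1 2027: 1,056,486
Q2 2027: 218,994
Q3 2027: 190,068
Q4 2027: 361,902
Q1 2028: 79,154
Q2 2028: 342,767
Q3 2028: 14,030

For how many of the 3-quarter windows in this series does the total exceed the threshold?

4

Q3 2026–Q1 2027: 11,503 + 325,004 + 1,056,486 = 1,392,993 (over)
Q4 2026–Q2 2027: 325,004 + 1,056,486 + 218,994 = 1,600,484 (over)
Q1 2027–Q3 2027: 1,056,486 + 218,994 + 190,068 = 1,465,548 (over)
Q2 2027–Q4 2027: 218,994 + 190,068 + 361,902 = 770,964 (under)
Q3 2027–Q1 2028: 190,068 + 361,902 + 79,154 = 631,124 (under)
Q4 2027–Q2 2028: 361,902 + 79,154 + 342,767 = 783,823 (over)
Q1 2028–Q3 2028: 79,154 + 342,767 + 14,030 = 435,951 (under)
4 windows exceed the threshold.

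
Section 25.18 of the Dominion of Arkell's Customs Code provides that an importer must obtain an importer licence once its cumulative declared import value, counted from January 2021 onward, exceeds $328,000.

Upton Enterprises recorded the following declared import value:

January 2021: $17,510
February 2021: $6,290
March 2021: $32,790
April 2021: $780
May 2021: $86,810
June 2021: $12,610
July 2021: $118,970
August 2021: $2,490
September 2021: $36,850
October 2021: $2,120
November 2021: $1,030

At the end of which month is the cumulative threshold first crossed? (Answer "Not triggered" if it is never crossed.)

Through January 2021: $17,510
Through February 2021: $23,800
Through March 2021: $56,590
Through April 2021: $57,370
Through May 2021: $144,180
Through June 2021: $156,790
Through July 2021: $275,760
Through August 2021: $278,250
Through September 2021: $315,100
Through October 2021: $317,220
Through November 2021: $318,250
Final cumulative total $318,250 ≤ $328,000; the threshold is never exceeded.

Not triggered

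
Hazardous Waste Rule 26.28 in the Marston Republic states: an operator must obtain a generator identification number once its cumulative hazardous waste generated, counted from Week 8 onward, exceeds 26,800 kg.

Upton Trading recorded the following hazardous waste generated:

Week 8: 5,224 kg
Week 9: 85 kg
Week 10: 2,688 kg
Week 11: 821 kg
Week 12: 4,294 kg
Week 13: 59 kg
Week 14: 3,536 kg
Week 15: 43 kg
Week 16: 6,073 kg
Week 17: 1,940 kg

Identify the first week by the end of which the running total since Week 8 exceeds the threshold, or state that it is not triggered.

Through Week 8: 5,224 kg
Through Week 9: 5,309 kg
Through Week 10: 7,997 kg
Through Week 11: 8,818 kg
Through Week 12: 13,112 kg
Through Week 13: 13,171 kg
Through Week 14: 16,707 kg
Through Week 15: 16,750 kg
Through Week 16: 22,823 kg
Through Week 17: 24,763 kg
Final cumulative total 24,763 kg ≤ 26,800 kg; the threshold is never exceeded.

Not triggered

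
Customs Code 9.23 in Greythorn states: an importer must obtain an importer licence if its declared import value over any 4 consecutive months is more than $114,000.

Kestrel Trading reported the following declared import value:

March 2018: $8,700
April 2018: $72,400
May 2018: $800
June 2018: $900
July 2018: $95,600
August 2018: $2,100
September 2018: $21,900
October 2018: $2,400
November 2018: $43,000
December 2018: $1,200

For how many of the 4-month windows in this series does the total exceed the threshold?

3

March 2018–June 2018: $8,700 + $72,400 + $800 + $900 = $82,800 (under)
April 2018–July 2018: $72,400 + $800 + $900 + $95,600 = $169,700 (over)
May 2018–August 2018: $800 + $900 + $95,600 + $2,100 = $99,400 (under)
June 2018–September 2018: $900 + $95,600 + $2,100 + $21,900 = $120,500 (over)
July 2018–October 2018: $95,600 + $2,100 + $21,900 + $2,400 = $122,000 (over)
August 2018–November 2018: $2,100 + $21,900 + $2,400 + $43,000 = $69,400 (under)
September 2018–December 2018: $21,900 + $2,400 + $43,000 + $1,200 = $68,500 (under)
3 windows exceed the threshold.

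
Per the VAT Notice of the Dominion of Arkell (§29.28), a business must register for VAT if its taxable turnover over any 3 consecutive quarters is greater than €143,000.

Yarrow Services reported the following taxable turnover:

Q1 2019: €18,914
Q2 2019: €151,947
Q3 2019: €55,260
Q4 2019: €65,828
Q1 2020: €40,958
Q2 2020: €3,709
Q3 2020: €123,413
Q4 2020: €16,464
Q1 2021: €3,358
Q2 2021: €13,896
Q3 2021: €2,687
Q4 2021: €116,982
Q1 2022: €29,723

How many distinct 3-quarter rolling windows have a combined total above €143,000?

7

Q1 2019–Q3 2019: €18,914 + €151,947 + €55,260 = €226,121 (over)
Q2 2019–Q4 2019: €151,947 + €55,260 + €65,828 = €273,035 (over)
Q3 2019–Q1 2020: €55,260 + €65,828 + €40,958 = €162,046 (over)
Q4 2019–Q2 2020: €65,828 + €40,958 + €3,709 = €110,495 (under)
Q1 2020–Q3 2020: €40,958 + €3,709 + €123,413 = €168,080 (over)
Q2 2020–Q4 2020: €3,709 + €123,413 + €16,464 = €143,586 (over)
Q3 2020–Q1 2021: €123,413 + €16,464 + €3,358 = €143,235 (over)
Q4 2020–Q2 2021: €16,464 + €3,358 + €13,896 = €33,718 (under)
Q1 2021–Q3 2021: €3,358 + €13,896 + €2,687 = €19,941 (under)
Q2 2021–Q4 2021: €13,896 + €2,687 + €116,982 = €133,565 (under)
Q3 2021–Q1 2022: €2,687 + €116,982 + €29,723 = €149,392 (over)
7 windows exceed the threshold.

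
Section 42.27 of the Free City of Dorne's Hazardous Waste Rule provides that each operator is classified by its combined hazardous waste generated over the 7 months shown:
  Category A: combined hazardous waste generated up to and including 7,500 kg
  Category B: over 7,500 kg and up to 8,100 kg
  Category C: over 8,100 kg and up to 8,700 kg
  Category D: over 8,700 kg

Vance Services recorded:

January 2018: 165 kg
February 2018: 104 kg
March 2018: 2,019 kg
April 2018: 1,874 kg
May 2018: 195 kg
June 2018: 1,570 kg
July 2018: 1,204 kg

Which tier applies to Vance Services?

Category A

Combined hazardous waste generated: 165 kg + 104 kg + 2,019 kg + 1,874 kg + 195 kg + 1,570 kg + 1,204 kg = 7,131 kg.
7,131 kg ≤ 7,500 kg, so Category A applies.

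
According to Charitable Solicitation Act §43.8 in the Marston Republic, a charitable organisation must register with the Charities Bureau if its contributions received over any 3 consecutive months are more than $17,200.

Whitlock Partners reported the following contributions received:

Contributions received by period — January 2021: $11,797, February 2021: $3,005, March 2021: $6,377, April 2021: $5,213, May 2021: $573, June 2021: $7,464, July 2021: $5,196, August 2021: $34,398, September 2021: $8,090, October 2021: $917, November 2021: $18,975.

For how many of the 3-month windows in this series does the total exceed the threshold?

January 2021–March 2021: $11,797 + $3,005 + $6,377 = $21,179 (over)
February 2021–April 2021: $3,005 + $6,377 + $5,213 = $14,595 (under)
March 2021–May 2021: $6,377 + $5,213 + $573 = $12,163 (under)
April 2021–June 2021: $5,213 + $573 + $7,464 = $13,250 (under)
May 2021–July 2021: $573 + $7,464 + $5,196 = $13,233 (under)
June 2021–August 2021: $7,464 + $5,196 + $34,398 = $47,058 (over)
July 2021–September 2021: $5,196 + $34,398 + $8,090 = $47,684 (over)
August 2021–October 2021: $34,398 + $8,090 + $917 = $43,405 (over)
September 2021–November 2021: $8,090 + $917 + $18,975 = $27,982 (over)
5 windows exceed the threshold.

5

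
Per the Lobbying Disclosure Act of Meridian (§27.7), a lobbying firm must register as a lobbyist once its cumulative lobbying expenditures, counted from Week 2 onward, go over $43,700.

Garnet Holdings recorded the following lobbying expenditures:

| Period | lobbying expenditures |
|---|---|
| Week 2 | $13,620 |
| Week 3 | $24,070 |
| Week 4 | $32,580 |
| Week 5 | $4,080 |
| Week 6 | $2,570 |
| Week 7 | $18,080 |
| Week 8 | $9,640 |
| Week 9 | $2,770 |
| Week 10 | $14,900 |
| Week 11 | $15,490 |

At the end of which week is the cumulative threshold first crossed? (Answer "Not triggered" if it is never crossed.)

Week 4

Through Week 2: $13,620
Through Week 3: $37,690
Through Week 4: $70,270 ← exceeds threshold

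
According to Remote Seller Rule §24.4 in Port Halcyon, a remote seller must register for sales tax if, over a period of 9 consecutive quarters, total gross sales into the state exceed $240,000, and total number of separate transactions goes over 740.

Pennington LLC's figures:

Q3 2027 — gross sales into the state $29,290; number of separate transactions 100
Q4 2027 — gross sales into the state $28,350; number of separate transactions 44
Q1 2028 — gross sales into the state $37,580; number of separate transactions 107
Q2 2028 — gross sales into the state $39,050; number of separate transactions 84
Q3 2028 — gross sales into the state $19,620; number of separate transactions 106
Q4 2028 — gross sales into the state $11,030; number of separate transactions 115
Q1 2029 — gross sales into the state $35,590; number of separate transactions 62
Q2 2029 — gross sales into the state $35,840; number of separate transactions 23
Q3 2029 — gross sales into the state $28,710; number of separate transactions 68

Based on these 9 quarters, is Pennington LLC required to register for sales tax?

Total gross sales into the state: $29,290 + $28,350 + $37,580 + $39,050 + $19,620 + $11,030 + $35,590 + $35,840 + $28,710 = $265,060 (> $240,000).
Total number of separate transactions: 100 + 44 + 107 + 84 + 106 + 115 + 62 + 23 + 68 = 709 (≤ 740).
The test is 'and': the rule requires both, and at least one is not exceeded.

No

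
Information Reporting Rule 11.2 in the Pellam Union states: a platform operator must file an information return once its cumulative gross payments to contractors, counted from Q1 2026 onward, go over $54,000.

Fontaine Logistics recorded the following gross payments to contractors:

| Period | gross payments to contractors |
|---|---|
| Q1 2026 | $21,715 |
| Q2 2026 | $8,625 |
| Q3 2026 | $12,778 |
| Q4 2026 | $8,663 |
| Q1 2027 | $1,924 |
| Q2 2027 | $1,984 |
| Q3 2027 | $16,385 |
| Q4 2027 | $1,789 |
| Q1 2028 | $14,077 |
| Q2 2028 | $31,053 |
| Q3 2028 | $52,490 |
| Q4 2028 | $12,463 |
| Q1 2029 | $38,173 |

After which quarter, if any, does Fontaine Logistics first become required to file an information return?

Through Q1 2026: $21,715
Through Q2 2026: $30,340
Through Q3 2026: $43,118
Through Q4 2026: $51,781
Through Q1 2027: $53,705
Through Q2 2027: $55,689 ← exceeds threshold

Q2 2027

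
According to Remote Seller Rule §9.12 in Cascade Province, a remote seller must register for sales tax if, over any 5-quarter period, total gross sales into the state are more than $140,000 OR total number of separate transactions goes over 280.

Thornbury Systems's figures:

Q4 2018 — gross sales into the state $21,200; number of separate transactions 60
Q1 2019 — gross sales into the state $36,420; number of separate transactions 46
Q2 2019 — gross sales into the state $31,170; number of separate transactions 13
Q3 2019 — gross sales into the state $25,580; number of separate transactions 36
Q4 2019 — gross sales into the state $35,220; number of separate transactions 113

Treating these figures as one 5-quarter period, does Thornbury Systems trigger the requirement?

Yes

Total gross sales into the state: $21,200 + $36,420 + $31,170 + $25,580 + $35,220 = $149,590 (> $140,000).
Total number of separate transactions: 60 + 46 + 13 + 36 + 113 = 268 (≤ 280).
The test is 'or': at least one threshold is exceeded.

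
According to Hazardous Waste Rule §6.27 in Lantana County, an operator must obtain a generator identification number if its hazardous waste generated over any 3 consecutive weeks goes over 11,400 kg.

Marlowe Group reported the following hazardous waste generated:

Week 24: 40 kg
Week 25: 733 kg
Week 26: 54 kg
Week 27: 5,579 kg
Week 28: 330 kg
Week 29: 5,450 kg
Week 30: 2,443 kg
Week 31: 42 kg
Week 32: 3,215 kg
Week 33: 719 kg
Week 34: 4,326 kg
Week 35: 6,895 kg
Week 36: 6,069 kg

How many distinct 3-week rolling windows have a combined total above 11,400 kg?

2

Week 24–Week 26: 40 kg + 733 kg + 54 kg = 827 kg (under)
Week 25–Week 27: 733 kg + 54 kg + 5,579 kg = 6,366 kg (under)
Week 26–Week 28: 54 kg + 5,579 kg + 330 kg = 5,963 kg (under)
Week 27–Week 29: 5,579 kg + 330 kg + 5,450 kg = 11,359 kg (under)
Week 28–Week 30: 330 kg + 5,450 kg + 2,443 kg = 8,223 kg (under)
Week 29–Week 31: 5,450 kg + 2,443 kg + 42 kg = 7,935 kg (under)
Week 30–Week 32: 2,443 kg + 42 kg + 3,215 kg = 5,700 kg (under)
Week 31–Week 33: 42 kg + 3,215 kg + 719 kg = 3,976 kg (under)
Week 32–Week 34: 3,215 kg + 719 kg + 4,326 kg = 8,260 kg (under)
Week 33–Week 35: 719 kg + 4,326 kg + 6,895 kg = 11,940 kg (over)
Week 34–Week 36: 4,326 kg + 6,895 kg + 6,069 kg = 17,290 kg (over)
2 windows exceed the threshold.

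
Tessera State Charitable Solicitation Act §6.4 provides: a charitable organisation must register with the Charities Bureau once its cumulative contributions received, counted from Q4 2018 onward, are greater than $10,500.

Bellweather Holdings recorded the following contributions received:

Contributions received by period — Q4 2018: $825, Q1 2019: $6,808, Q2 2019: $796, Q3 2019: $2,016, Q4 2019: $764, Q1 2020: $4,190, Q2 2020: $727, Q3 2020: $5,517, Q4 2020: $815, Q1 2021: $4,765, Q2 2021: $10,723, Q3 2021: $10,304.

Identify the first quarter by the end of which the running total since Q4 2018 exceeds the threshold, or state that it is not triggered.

Q4 2019

Through Q4 2018: $825
Through Q1 2019: $7,633
Through Q2 2019: $8,429
Through Q3 2019: $10,445
Through Q4 2019: $11,209 ← exceeds threshold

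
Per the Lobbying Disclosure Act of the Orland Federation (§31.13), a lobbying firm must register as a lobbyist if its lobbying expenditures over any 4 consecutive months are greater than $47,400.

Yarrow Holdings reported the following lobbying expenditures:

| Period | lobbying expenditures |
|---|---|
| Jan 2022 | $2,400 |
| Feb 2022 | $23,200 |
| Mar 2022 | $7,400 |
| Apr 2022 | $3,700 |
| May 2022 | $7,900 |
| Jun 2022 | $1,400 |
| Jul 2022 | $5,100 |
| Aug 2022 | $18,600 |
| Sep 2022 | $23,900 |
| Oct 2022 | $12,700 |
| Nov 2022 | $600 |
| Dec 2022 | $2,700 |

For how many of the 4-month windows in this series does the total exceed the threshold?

3

Jan 2022–Apr 2022: $2,400 + $23,200 + $7,400 + $3,700 = $36,700 (under)
Feb 2022–May 2022: $23,200 + $7,400 + $3,700 + $7,900 = $42,200 (under)
Mar 2022–Jun 2022: $7,400 + $3,700 + $7,900 + $1,400 = $20,400 (under)
Apr 2022–Jul 2022: $3,700 + $7,900 + $1,400 + $5,100 = $18,100 (under)
May 2022–Aug 2022: $7,900 + $1,400 + $5,100 + $18,600 = $33,000 (under)
Jun 2022–Sep 2022: $1,400 + $5,100 + $18,600 + $23,900 = $49,000 (over)
Jul 2022–Oct 2022: $5,100 + $18,600 + $23,900 + $12,700 = $60,300 (over)
Aug 2022–Nov 2022: $18,600 + $23,900 + $12,700 + $600 = $55,800 (over)
Sep 2022–Dec 2022: $23,900 + $12,700 + $600 + $2,700 = $39,900 (under)
3 windows exceed the threshold.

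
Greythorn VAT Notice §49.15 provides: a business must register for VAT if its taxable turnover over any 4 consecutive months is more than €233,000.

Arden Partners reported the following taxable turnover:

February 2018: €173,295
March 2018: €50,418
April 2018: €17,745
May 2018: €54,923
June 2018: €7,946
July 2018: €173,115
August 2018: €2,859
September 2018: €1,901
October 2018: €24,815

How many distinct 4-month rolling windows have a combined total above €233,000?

3

February 2018–May 2018: €173,295 + €50,418 + €17,745 + €54,923 = €296,381 (over)
March 2018–June 2018: €50,418 + €17,745 + €54,923 + €7,946 = €131,032 (under)
April 2018–July 2018: €17,745 + €54,923 + €7,946 + €173,115 = €253,729 (over)
May 2018–August 2018: €54,923 + €7,946 + €173,115 + €2,859 = €238,843 (over)
June 2018–September 2018: €7,946 + €173,115 + €2,859 + €1,901 = €185,821 (under)
July 2018–October 2018: €173,115 + €2,859 + €1,901 + €24,815 = €202,690 (under)
3 windows exceed the threshold.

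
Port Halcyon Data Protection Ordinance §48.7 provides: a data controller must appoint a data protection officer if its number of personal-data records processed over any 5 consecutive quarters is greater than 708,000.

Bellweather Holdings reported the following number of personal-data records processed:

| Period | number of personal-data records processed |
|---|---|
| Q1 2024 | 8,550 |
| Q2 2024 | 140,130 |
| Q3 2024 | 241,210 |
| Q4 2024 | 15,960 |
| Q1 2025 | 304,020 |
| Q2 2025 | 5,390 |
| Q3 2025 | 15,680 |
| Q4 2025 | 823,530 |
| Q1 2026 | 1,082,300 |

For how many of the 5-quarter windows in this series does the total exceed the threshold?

Q1 2024–Q1 2025: 8,550 + 140,130 + 241,210 + 15,960 + 304,020 = 709,870 (over)
Q2 2024–Q2 2025: 140,130 + 241,210 + 15,960 + 304,020 + 5,390 = 706,710 (under)
Q3 2024–Q3 2025: 241,210 + 15,960 + 304,020 + 5,390 + 15,680 = 582,260 (under)
Q4 2024–Q4 2025: 15,960 + 304,020 + 5,390 + 15,680 + 823,530 = 1,164,580 (over)
Q1 2025–Q1 2026: 304,020 + 5,390 + 15,680 + 823,530 + 1,082,300 = 2,230,920 (over)
3 windows exceed the threshold.

3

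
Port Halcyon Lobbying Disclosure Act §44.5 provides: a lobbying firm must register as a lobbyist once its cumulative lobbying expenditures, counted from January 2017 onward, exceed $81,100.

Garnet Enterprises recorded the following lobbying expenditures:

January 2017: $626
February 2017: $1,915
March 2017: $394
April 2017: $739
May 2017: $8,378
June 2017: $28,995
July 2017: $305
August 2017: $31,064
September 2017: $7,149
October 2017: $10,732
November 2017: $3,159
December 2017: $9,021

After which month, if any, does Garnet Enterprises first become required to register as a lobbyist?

Through January 2017: $626
Through February 2017: $2,541
Through March 2017: $2,935
Through April 2017: $3,674
Through May 2017: $12,052
Through June 2017: $41,047
Through July 2017: $41,352
Through August 2017: $72,416
Through September 2017: $79,565
Through October 2017: $90,297 ← exceeds threshold

October 2017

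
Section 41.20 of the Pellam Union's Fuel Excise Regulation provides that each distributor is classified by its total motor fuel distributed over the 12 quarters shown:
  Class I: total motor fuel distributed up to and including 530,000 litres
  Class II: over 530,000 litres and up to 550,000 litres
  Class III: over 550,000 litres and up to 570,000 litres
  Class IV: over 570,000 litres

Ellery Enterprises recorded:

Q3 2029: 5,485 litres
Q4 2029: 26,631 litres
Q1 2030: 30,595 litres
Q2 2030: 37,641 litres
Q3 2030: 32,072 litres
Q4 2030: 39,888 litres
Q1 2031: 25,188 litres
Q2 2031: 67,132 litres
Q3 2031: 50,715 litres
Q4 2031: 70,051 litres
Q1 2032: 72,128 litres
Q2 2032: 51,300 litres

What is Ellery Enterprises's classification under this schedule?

Class I

Total motor fuel distributed: 5,485 litres + 26,631 litres + 30,595 litres + 37,641 litres + 32,072 litres + 39,888 litres + 25,188 litres + 67,132 litres + 50,715 litres + 70,051 litres + 72,128 litres + 51,300 litres = 508,826 litres.
508,826 litres ≤ 530,000 litres, so Class I applies.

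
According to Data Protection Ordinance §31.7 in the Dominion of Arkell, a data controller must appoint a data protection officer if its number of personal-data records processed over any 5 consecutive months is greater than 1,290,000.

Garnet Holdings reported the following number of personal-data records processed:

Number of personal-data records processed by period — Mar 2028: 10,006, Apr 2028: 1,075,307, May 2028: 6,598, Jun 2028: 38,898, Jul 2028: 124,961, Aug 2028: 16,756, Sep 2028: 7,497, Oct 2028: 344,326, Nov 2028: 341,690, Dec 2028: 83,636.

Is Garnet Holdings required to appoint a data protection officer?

No

Mar 2028–Jul 2028: 10,006 + 1,075,307 + 6,598 + 38,898 + 124,961 = 1,255,770 (under)
Apr 2028–Aug 2028: 1,075,307 + 6,598 + 38,898 + 124,961 + 16,756 = 1,262,520 (under)
May 2028–Sep 2028: 6,598 + 38,898 + 124,961 + 16,756 + 7,497 = 194,710 (under)
Jun 2028–Oct 2028: 38,898 + 124,961 + 16,756 + 7,497 + 344,326 = 532,438 (under)
Jul 2028–Nov 2028: 124,961 + 16,756 + 7,497 + 344,326 + 341,690 = 835,230 (under)
Aug 2028–Dec 2028: 16,756 + 7,497 + 344,326 + 341,690 + 83,636 = 793,905 (under)
No window exceeds 1,290,000.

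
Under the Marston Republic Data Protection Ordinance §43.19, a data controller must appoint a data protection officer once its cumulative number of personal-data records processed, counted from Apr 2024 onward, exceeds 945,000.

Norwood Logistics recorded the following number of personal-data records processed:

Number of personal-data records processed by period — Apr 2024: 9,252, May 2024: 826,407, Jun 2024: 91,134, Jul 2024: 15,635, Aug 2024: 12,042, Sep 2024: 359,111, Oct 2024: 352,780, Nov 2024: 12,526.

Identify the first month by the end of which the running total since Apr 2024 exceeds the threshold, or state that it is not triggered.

Aug 2024

Through Apr 2024: 9,252
Through May 2024: 835,659
Through Jun 2024: 926,793
Through Jul 2024: 942,428
Through Aug 2024: 954,470 ← exceeds threshold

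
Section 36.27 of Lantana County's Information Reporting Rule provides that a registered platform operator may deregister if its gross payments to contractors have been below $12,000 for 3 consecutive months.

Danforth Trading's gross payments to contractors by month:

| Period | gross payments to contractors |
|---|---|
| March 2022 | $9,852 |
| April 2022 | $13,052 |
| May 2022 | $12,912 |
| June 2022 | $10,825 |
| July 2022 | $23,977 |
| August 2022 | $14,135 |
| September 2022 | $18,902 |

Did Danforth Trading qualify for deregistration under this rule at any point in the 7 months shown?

Months below $12,000: March 2022, June 2022.
Longest run of consecutive months below the threshold: 1.
1 < 3, so Danforth Trading never became eligible.

No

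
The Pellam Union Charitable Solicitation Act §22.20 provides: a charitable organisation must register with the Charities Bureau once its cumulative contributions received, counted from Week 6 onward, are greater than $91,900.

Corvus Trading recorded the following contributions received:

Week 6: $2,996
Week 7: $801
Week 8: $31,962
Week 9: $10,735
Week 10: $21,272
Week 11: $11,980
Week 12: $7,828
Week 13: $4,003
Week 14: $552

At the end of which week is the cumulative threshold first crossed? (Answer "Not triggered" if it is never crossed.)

Week 14

Through Week 6: $2,996
Through Week 7: $3,797
Through Week 8: $35,759
Through Week 9: $46,494
Through Week 10: $67,766
Through Week 11: $79,746
Through Week 12: $87,574
Through Week 13: $91,577
Through Week 14: $92,129 ← exceeds threshold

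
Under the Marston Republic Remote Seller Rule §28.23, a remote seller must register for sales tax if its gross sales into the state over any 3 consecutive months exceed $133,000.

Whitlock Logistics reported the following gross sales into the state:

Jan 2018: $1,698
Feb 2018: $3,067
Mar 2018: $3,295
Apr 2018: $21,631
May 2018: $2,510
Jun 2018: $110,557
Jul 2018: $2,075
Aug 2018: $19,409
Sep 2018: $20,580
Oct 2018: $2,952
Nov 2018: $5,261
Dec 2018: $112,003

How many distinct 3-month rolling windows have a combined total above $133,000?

Jan 2018–Mar 2018: $1,698 + $3,067 + $3,295 = $8,060 (under)
Feb 2018–Apr 2018: $3,067 + $3,295 + $21,631 = $27,993 (under)
Mar 2018–May 2018: $3,295 + $21,631 + $2,510 = $27,436 (under)
Apr 2018–Jun 2018: $21,631 + $2,510 + $110,557 = $134,698 (over)
May 2018–Jul 2018: $2,510 + $110,557 + $2,075 = $115,142 (under)
Jun 2018–Aug 2018: $110,557 + $2,075 + $19,409 = $132,041 (under)
Jul 2018–Sep 2018: $2,075 + $19,409 + $20,580 = $42,064 (under)
Aug 2018–Oct 2018: $19,409 + $20,580 + $2,952 = $42,941 (under)
Sep 2018–Nov 2018: $20,580 + $2,952 + $5,261 = $28,793 (under)
Oct 2018–Dec 2018: $2,952 + $5,261 + $112,003 = $120,216 (under)
1 window exceeds the threshold.

1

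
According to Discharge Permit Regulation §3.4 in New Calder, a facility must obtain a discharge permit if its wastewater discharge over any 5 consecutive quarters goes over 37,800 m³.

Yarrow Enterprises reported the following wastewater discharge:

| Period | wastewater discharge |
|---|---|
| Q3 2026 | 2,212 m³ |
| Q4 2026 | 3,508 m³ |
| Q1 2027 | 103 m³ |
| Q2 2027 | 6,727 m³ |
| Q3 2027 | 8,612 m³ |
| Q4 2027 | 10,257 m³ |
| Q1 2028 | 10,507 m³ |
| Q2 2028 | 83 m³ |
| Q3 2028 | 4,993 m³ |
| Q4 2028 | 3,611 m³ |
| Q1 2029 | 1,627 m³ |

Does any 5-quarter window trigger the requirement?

No

Q3 2026–Q3 2027: 2,212 m³ + 3,508 m³ + 103 m³ + 6,727 m³ + 8,612 m³ = 21,162 m³ (under)
Q4 2026–Q4 2027: 3,508 m³ + 103 m³ + 6,727 m³ + 8,612 m³ + 10,257 m³ = 29,207 m³ (under)
Q1 2027–Q1 2028: 103 m³ + 6,727 m³ + 8,612 m³ + 10,257 m³ + 10,507 m³ = 36,206 m³ (under)
Q2 2027–Q2 2028: 6,727 m³ + 8,612 m³ + 10,257 m³ + 10,507 m³ + 83 m³ = 36,186 m³ (under)
Q3 2027–Q3 2028: 8,612 m³ + 10,257 m³ + 10,507 m³ + 83 m³ + 4,993 m³ = 34,452 m³ (under)
Q4 2027–Q4 2028: 10,257 m³ + 10,507 m³ + 83 m³ + 4,993 m³ + 3,611 m³ = 29,451 m³ (under)
Q1 2028–Q1 2029: 10,507 m³ + 83 m³ + 4,993 m³ + 3,611 m³ + 1,627 m³ = 20,821 m³ (under)
No window exceeds 37,800 m³.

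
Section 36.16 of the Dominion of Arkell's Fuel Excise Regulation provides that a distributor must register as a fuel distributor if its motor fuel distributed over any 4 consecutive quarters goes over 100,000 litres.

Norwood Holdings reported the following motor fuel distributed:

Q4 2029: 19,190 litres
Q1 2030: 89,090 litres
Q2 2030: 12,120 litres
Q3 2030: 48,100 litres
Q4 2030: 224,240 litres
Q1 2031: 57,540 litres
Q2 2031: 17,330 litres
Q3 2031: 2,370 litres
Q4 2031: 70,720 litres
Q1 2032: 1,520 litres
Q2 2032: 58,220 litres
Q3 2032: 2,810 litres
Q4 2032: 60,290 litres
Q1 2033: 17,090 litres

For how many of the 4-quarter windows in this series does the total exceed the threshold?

10

Q4 2029–Q3 2030: 19,190 litres + 89,090 litres + 12,120 litres + 48,100 litres = 168,500 litres (over)
Q1 2030–Q4 2030: 89,090 litres + 12,120 litres + 48,100 litres + 224,240 litres = 373,550 litres (over)
Q2 2030–Q1 2031: 12,120 litres + 48,100 litres + 224,240 litres + 57,540 litres = 342,000 litres (over)
Q3 2030–Q2 2031: 48,100 litres + 224,240 litres + 57,540 litres + 17,330 litres = 347,210 litres (over)
Q4 2030–Q3 2031: 224,240 litres + 57,540 litres + 17,330 litres + 2,370 litres = 301,480 litres (over)
Q1 2031–Q4 2031: 57,540 litres + 17,330 litres + 2,370 litres + 70,720 litres = 147,960 litres (over)
Q2 2031–Q1 2032: 17,330 litres + 2,370 litres + 70,720 litres + 1,520 litres = 91,940 litres (under)
Q3 2031–Q2 2032: 2,370 litres + 70,720 litres + 1,520 litres + 58,220 litres = 132,830 litres (over)
Q4 2031–Q3 2032: 70,720 litres + 1,520 litres + 58,220 litres + 2,810 litres = 133,270 litres (over)
Q1 2032–Q4 2032: 1,520 litres + 58,220 litres + 2,810 litres + 60,290 litres = 122,840 litres (over)
Q2 2032–Q1 2033: 58,220 litres + 2,810 litres + 60,290 litres + 17,090 litres = 138,410 litres (over)
10 windows exceed the threshold.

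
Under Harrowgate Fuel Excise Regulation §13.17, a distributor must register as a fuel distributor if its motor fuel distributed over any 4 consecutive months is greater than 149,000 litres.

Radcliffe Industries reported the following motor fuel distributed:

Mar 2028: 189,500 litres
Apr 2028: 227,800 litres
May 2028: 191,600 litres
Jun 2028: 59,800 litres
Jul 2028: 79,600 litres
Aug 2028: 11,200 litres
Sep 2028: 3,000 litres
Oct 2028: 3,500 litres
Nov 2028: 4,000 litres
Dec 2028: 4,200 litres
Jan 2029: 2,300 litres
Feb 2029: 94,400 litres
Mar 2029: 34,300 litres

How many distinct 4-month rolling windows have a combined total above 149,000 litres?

Mar 2028–Jun 2028: 189,500 litres + 227,800 litres + 191,600 litres + 59,800 litres = 668,700 litres (over)
Apr 2028–Jul 2028: 227,800 litres + 191,600 litres + 59,800 litres + 79,600 litres = 558,800 litres (over)
May 2028–Aug 2028: 191,600 litres + 59,800 litres + 79,600 litres + 11,200 litres = 342,200 litres (over)
Jun 2028–Sep 2028: 59,800 litres + 79,600 litres + 11,200 litres + 3,000 litres = 153,600 litres (over)
Jul 2028–Oct 2028: 79,600 litres + 11,200 litres + 3,000 litres + 3,500 litres = 97,300 litres (under)
Aug 2028–Nov 2028: 11,200 litres + 3,000 litres + 3,500 litres + 4,000 litres = 21,700 litres (under)
Sep 2028–Dec 2028: 3,000 litres + 3,500 litres + 4,000 litres + 4,200 litres = 14,700 litres (under)
Oct 2028–Jan 2029: 3,500 litres + 4,000 litres + 4,200 litres + 2,300 litres = 14,000 litres (under)
Nov 2028–Feb 2029: 4,000 litres + 4,200 litres + 2,300 litres + 94,400 litres = 104,900 litres (under)
Dec 2028–Mar 2029: 4,200 litres + 2,300 litres + 94,400 litres + 34,300 litres = 135,200 litres (under)
4 windows exceed the threshold.

4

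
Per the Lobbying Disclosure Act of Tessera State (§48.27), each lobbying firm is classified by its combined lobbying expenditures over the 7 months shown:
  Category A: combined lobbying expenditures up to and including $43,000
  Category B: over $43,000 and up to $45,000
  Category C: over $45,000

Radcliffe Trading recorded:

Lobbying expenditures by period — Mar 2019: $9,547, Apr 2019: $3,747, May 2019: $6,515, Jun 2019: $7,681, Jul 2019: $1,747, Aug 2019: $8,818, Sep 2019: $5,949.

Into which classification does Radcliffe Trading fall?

Category B

Combined lobbying expenditures: $9,547 + $3,747 + $6,515 + $7,681 + $1,747 + $8,818 + $5,949 = $44,004.
$43,000 < $44,004 ≤ $45,000, so Category B applies.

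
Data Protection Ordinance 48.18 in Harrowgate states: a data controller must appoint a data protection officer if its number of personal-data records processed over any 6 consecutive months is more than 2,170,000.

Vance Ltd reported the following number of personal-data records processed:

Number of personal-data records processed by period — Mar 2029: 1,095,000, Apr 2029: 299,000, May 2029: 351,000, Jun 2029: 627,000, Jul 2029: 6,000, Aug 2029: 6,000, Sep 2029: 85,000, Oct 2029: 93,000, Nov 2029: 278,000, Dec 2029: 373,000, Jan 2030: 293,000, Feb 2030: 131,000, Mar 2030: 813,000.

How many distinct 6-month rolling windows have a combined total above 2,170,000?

1

Mar 2029–Aug 2029: 1,095,000 + 299,000 + 351,000 + 627,000 + 6,000 + 6,000 = 2,384,000 (over)
Apr 2029–Sep 2029: 299,000 + 351,000 + 627,000 + 6,000 + 6,000 + 85,000 = 1,374,000 (under)
May 2029–Oct 2029: 351,000 + 627,000 + 6,000 + 6,000 + 85,000 + 93,000 = 1,168,000 (under)
Jun 2029–Nov 2029: 627,000 + 6,000 + 6,000 + 85,000 + 93,000 + 278,000 = 1,095,000 (under)
Jul 2029–Dec 2029: 6,000 + 6,000 + 85,000 + 93,000 + 278,000 + 373,000 = 841,000 (under)
Aug 2029–Jan 2030: 6,000 + 85,000 + 93,000 + 278,000 + 373,000 + 293,000 = 1,128,000 (under)
Sep 2029–Feb 2030: 85,000 + 93,000 + 278,000 + 373,000 + 293,000 + 131,000 = 1,253,000 (under)
Oct 2029–Mar 2030: 93,000 + 278,000 + 373,000 + 293,000 + 131,000 + 813,000 = 1,981,000 (under)
1 window exceeds the threshold.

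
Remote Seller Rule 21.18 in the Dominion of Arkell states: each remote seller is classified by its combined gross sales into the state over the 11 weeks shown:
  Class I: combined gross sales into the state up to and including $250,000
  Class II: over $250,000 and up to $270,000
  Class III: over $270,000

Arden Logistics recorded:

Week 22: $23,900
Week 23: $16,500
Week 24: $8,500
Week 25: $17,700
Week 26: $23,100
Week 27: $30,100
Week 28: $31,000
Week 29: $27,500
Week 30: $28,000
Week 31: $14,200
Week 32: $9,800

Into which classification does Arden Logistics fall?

Class I

Combined gross sales into the state: $23,900 + $16,500 + $8,500 + $17,700 + $23,100 + $30,100 + $31,000 + $27,500 + $28,000 + $14,200 + $9,800 = $230,300.
$230,300 ≤ $250,000, so Class I applies.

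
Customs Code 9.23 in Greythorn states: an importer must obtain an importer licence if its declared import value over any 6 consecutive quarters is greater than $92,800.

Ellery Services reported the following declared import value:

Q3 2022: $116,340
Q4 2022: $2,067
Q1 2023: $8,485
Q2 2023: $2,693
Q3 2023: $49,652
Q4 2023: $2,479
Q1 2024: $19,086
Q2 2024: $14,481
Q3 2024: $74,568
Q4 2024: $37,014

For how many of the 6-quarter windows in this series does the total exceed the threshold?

4

Q3 2022–Q4 2023: $116,340 + $2,067 + $8,485 + $2,693 + $49,652 + $2,479 = $181,716 (over)
Q4 2022–Q1 2024: $2,067 + $8,485 + $2,693 + $49,652 + $2,479 + $19,086 = $84,462 (under)
Q1 2023–Q2 2024: $8,485 + $2,693 + $49,652 + $2,479 + $19,086 + $14,481 = $96,876 (over)
Q2 2023–Q3 2024: $2,693 + $49,652 + $2,479 + $19,086 + $14,481 + $74,568 = $162,959 (over)
Q3 2023–Q4 2024: $49,652 + $2,479 + $19,086 + $14,481 + $74,568 + $37,014 = $197,280 (over)
4 windows exceed the threshold.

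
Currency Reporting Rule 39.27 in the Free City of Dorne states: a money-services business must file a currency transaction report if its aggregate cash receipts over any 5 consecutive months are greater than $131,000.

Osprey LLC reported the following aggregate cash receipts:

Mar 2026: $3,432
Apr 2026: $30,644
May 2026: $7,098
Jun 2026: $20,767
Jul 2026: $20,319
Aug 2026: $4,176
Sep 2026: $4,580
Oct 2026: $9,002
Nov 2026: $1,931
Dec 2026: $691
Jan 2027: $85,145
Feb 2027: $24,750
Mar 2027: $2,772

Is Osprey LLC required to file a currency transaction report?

No

Mar 2026–Jul 2026: $3,432 + $30,644 + $7,098 + $20,767 + $20,319 = $82,260 (under)
Apr 2026–Aug 2026: $30,644 + $7,098 + $20,767 + $20,319 + $4,176 = $83,004 (under)
May 2026–Sep 2026: $7,098 + $20,767 + $20,319 + $4,176 + $4,580 = $56,940 (under)
Jun 2026–Oct 2026: $20,767 + $20,319 + $4,176 + $4,580 + $9,002 = $58,844 (under)
Jul 2026–Nov 2026: $20,319 + $4,176 + $4,580 + $9,002 + $1,931 = $40,008 (under)
Aug 2026–Dec 2026: $4,176 + $4,580 + $9,002 + $1,931 + $691 = $20,380 (under)
Sep 2026–Jan 2027: $4,580 + $9,002 + $1,931 + $691 + $85,145 = $101,349 (under)
Oct 2026–Feb 2027: $9,002 + $1,931 + $691 + $85,145 + $24,750 = $121,519 (under)
Nov 2026–Mar 2027: $1,931 + $691 + $85,145 + $24,750 + $2,772 = $115,289 (under)
No window exceeds $131,000.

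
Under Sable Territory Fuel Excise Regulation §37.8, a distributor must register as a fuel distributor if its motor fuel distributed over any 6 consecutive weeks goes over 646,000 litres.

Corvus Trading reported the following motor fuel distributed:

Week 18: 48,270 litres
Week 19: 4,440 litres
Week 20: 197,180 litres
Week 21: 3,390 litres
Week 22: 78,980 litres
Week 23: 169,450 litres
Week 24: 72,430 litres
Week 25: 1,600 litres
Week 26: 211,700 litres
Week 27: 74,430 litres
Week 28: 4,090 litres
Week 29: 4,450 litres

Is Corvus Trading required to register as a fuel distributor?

Week 18–Week 23: 48,270 litres + 4,440 litres + 197,180 litres + 3,390 litres + 78,980 litres + 169,450 litres = 501,710 litres (under)
Week 19–Week 24: 4,440 litres + 197,180 litres + 3,390 litres + 78,980 litres + 169,450 litres + 72,430 litres = 525,870 litres (under)
Week 20–Week 25: 197,180 litres + 3,390 litres + 78,980 litres + 169,450 litres + 72,430 litres + 1,600 litres = 523,030 litres (under)
Week 21–Week 26: 3,390 litres + 78,980 litres + 169,450 litres + 72,430 litres + 1,600 litres + 211,700 litres = 537,550 litres (under)
Week 22–Week 27: 78,980 litres + 169,450 litres + 72,430 litres + 1,600 litres + 211,700 litres + 74,430 litres = 608,590 litres (under)
Week 23–Week 28: 169,450 litres + 72,430 litres + 1,600 litres + 211,700 litres + 74,430 litres + 4,090 litres = 533,700 litres (under)
Week 24–Week 29: 72,430 litres + 1,600 litres + 211,700 litres + 74,430 litres + 4,090 litres + 4,450 litres = 368,700 litres (under)
No window exceeds 646,000 litres.

No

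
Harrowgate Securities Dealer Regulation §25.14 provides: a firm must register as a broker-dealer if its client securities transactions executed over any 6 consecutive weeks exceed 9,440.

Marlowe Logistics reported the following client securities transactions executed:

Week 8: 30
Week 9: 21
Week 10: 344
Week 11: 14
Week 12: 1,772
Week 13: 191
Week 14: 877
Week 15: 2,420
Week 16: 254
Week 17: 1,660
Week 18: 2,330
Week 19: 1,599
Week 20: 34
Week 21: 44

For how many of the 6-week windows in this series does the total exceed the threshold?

Week 8–Week 13: 30 + 21 + 344 + 14 + 1,772 + 191 = 2,372 (under)
Week 9–Week 14: 21 + 344 + 14 + 1,772 + 191 + 877 = 3,219 (under)
Week 10–Week 15: 344 + 14 + 1,772 + 191 + 877 + 2,420 = 5,618 (under)
Week 11–Week 16: 14 + 1,772 + 191 + 877 + 2,420 + 254 = 5,528 (under)
Week 12–Week 17: 1,772 + 191 + 877 + 2,420 + 254 + 1,660 = 7,174 (under)
Week 13–Week 18: 191 + 877 + 2,420 + 254 + 1,660 + 2,330 = 7,732 (under)
Week 14–Week 19: 877 + 2,420 + 254 + 1,660 + 2,330 + 1,599 = 9,140 (under)
Week 15–Week 20: 2,420 + 254 + 1,660 + 2,330 + 1,599 + 34 = 8,297 (under)
Week 16–Week 21: 254 + 1,660 + 2,330 + 1,599 + 34 + 44 = 5,921 (under)
0 windows exceed the threshold.

0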